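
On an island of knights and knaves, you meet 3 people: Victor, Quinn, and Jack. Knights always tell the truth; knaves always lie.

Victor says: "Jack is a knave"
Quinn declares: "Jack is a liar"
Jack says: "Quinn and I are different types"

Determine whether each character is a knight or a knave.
Victor is a knave.
Quinn is a knave.
Jack is a knight.

Verification:
- Victor (knave) says "Jack is a knave" - this is FALSE (a lie) because Jack is a knight.
- Quinn (knave) says "Jack is a liar" - this is FALSE (a lie) because Jack is a knight.
- Jack (knight) says "Quinn and I are different types" - this is TRUE because Jack is a knight and Quinn is a knave.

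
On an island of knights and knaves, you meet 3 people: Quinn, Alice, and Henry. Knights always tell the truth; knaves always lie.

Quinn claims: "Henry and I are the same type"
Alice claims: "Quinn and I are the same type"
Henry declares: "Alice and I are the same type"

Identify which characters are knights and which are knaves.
Quinn is a knight.
Alice is a knight.
Henry is a knight.

Verification:
- Quinn (knight) says "Henry and I are the same type" - this is TRUE because Quinn is a knight and Henry is a knight.
- Alice (knight) says "Quinn and I are the same type" - this is TRUE because Alice is a knight and Quinn is a knight.
- Henry (knight) says "Alice and I are the same type" - this is TRUE because Henry is a knight and Alice is a knight.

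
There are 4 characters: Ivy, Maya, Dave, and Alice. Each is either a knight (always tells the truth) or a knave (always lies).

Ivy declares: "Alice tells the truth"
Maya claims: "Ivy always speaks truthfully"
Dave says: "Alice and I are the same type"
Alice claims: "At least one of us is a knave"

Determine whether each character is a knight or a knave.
Ivy is a knight.
Maya is a knight.
Dave is a knave.
Alice is a knight.

Verification:
- Ivy (knight) says "Alice tells the truth" - this is TRUE because Alice is a knight.
- Maya (knight) says "Ivy always speaks truthfully" - this is TRUE because Ivy is a knight.
- Dave (knave) says "Alice and I are the same type" - this is FALSE (a lie) because Dave is a knave and Alice is a knight.
- Alice (knight) says "At least one of us is a knave" - this is TRUE because Dave is a knave.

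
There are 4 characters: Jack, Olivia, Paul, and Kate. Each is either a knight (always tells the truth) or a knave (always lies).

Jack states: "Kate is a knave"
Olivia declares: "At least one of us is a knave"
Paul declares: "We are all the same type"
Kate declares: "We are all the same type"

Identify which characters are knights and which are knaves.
Jack is a knight.
Olivia is a knight.
Paul is a knave.
Kate is a knave.

Verification:
- Jack (knight) says "Kate is a knave" - this is TRUE because Kate is a knave.
- Olivia (knight) says "At least one of us is a knave" - this is TRUE because Paul and Kate are knaves.
- Paul (knave) says "We are all the same type" - this is FALSE (a lie) because Jack and Olivia are knights and Paul and Kate are knaves.
- Kate (knave) says "We are all the same type" - this is FALSE (a lie) because Jack and Olivia are knights and Paul and Kate are knaves.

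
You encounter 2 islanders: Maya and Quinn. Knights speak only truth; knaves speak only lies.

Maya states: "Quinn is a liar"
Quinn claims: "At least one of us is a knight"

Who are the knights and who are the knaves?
Maya is a knave.
Quinn is a knight.

Verification:
- Maya (knave) says "Quinn is a liar" - this is FALSE (a lie) because Quinn is a knight.
- Quinn (knight) says "At least one of us is a knight" - this is TRUE because Quinn is a knight.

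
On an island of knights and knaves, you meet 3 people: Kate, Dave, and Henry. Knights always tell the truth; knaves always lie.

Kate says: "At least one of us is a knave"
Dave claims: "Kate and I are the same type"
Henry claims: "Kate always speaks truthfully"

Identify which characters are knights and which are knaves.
Kate is a knight.
Dave is a knave.
Henry is a knight.

Verification:
- Kate (knight) says "At least one of us is a knave" - this is TRUE because Dave is a knave.
- Dave (knave) says "Kate and I are the same type" - this is FALSE (a lie) because Dave is a knave and Kate is a knight.
- Henry (knight) says "Kate always speaks truthfully" - this is TRUE because Kate is a knight.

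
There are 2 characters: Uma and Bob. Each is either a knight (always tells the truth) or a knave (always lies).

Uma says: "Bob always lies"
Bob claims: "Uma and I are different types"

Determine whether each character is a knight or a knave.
Uma is a knave.
Bob is a knight.

Verification:
- Uma (knave) says "Bob always lies" - this is FALSE (a lie) because Bob is a knight.
- Bob (knight) says "Uma and I are different types" - this is TRUE because Bob is a knight and Uma is a knave.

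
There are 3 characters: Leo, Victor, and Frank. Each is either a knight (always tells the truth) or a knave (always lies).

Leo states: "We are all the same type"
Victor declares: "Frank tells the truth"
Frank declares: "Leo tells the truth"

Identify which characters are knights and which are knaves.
Leo is a knight.
Victor is a knight.
Frank is a knight.

Verification:
- Leo (knight) says "We are all the same type" - this is TRUE because Leo, Victor, and Frank are knights.
- Victor (knight) says "Frank tells the truth" - this is TRUE because Frank is a knight.
- Frank (knight) says "Leo tells the truth" - this is TRUE because Leo is a knight.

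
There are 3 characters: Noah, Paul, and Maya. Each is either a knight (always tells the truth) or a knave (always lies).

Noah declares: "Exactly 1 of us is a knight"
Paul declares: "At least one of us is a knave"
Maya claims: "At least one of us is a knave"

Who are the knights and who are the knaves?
Noah is a knave.
Paul is a knight.
Maya is a knight.

Verification:
- Noah (knave) says "Exactly 1 of us is a knight" - this is FALSE (a lie) because there are 2 knights.
- Paul (knight) says "At least one of us is a knave" - this is TRUE because Noah is a knave.
- Maya (knight) says "At least one of us is a knave" - this is TRUE because Noah is a knave.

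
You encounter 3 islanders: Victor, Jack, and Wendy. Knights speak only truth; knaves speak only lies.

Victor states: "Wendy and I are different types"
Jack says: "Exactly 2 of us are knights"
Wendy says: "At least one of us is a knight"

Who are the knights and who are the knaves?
Victor is a knave.
Jack is a knave.
Wendy is a knave.

Verification:
- Victor (knave) says "Wendy and I are different types" - this is FALSE (a lie) because Victor is a knave and Wendy is a knave.
- Jack (knave) says "Exactly 2 of us are knights" - this is FALSE (a lie) because there are 0 knights.
- Wendy (knave) says "At least one of us is a knight" - this is FALSE (a lie) because no one is a knight.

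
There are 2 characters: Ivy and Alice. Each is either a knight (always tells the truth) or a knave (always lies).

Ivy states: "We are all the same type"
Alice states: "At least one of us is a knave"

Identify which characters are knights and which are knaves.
Ivy is a knave.
Alice is a knight.

Verification:
- Ivy (knave) says "We are all the same type" - this is FALSE (a lie) because Alice is a knight and Ivy is a knave.
- Alice (knight) says "At least one of us is a knave" - this is TRUE because Ivy is a knave.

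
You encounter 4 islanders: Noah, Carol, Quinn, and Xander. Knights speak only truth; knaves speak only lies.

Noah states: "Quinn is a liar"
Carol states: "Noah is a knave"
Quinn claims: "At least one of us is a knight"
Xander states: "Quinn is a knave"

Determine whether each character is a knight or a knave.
Noah is a knave.
Carol is a knight.
Quinn is a knight.
Xander is a knave.

Verification:
- Noah (knave) says "Quinn is a liar" - this is FALSE (a lie) because Quinn is a knight.
- Carol (knight) says "Noah is a knave" - this is TRUE because Noah is a knave.
- Quinn (knight) says "At least one of us is a knight" - this is TRUE because Carol and Quinn are knights.
- Xander (knave) says "Quinn is a knave" - this is FALSE (a lie) because Quinn is a knight.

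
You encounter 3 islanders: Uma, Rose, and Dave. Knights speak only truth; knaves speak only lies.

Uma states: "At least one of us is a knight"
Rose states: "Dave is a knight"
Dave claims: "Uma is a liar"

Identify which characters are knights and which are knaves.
Uma is a knight.
Rose is a knave.
Dave is a knave.

Verification:
- Uma (knight) says "At least one of us is a knight" - this is TRUE because Uma is a knight.
- Rose (knave) says "Dave is a knight" - this is FALSE (a lie) because Dave is a knave.
- Dave (knave) says "Uma is a liar" - this is FALSE (a lie) because Uma is a knight.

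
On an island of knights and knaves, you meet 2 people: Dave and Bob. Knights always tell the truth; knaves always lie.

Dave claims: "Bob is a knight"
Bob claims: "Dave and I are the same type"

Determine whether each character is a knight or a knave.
Dave is a knight.
Bob is a knight.

Verification:
- Dave (knight) says "Bob is a knight" - this is TRUE because Bob is a knight.
- Bob (knight) says "Dave and I are the same type" - this is TRUE because Bob is a knight and Dave is a knight.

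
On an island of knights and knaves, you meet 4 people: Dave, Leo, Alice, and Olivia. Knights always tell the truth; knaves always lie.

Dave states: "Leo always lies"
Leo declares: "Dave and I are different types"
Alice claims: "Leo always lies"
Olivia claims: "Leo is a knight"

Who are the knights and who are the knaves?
Dave is a knave.
Leo is a knight.
Alice is a knave.
Olivia is a knight.

Verification:
- Dave (knave) says "Leo always lies" - this is FALSE (a lie) because Leo is a knight.
- Leo (knight) says "Dave and I are different types" - this is TRUE because Leo is a knight and Dave is a knave.
- Alice (knave) says "Leo always lies" - this is FALSE (a lie) because Leo is a knight.
- Olivia (knight) says "Leo is a knight" - this is TRUE because Leo is a knight.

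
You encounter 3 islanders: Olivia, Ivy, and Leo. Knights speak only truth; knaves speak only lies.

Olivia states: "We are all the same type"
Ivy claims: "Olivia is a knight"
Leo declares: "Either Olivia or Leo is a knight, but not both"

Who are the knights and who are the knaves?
Olivia is a knave.
Ivy is a knave.
Leo is a knight.

Verification:
- Olivia (knave) says "We are all the same type" - this is FALSE (a lie) because Leo is a knight and Olivia and Ivy are knaves.
- Ivy (knave) says "Olivia is a knight" - this is FALSE (a lie) because Olivia is a knave.
- Leo (knight) says "Either Olivia or Leo is a knight, but not both" - this is TRUE because Olivia is a knave and Leo is a knight.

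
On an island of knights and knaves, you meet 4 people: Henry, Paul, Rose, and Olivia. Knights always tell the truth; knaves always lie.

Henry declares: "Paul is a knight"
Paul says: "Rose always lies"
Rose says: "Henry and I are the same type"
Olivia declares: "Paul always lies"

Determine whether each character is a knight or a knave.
Henry is a knight.
Paul is a knight.
Rose is a knave.
Olivia is a knave.

Verification:
- Henry (knight) says "Paul is a knight" - this is TRUE because Paul is a knight.
- Paul (knight) says "Rose always lies" - this is TRUE because Rose is a knave.
- Rose (knave) says "Henry and I are the same type" - this is FALSE (a lie) because Rose is a knave and Henry is a knight.
- Olivia (knave) says "Paul always lies" - this is FALSE (a lie) because Paul is a knight.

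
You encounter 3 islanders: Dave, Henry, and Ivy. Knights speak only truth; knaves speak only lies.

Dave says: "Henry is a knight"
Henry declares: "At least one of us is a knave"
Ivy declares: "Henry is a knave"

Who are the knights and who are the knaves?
Dave is a knight.
Henry is a knight.
Ivy is a knave.

Verification:
- Dave (knight) says "Henry is a knight" - this is TRUE because Henry is a knight.
- Henry (knight) says "At least one of us is a knave" - this is TRUE because Ivy is a knave.
- Ivy (knave) says "Henry is a knave" - this is FALSE (a lie) because Henry is a knight.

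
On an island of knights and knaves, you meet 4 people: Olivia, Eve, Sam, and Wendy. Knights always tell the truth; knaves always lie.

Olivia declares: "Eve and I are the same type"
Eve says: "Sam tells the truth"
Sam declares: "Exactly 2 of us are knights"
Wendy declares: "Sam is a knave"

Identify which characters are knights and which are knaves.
Olivia is a knave.
Eve is a knight.
Sam is a knight.
Wendy is a knave.

Verification:
- Olivia (knave) says "Eve and I are the same type" - this is FALSE (a lie) because Olivia is a knave and Eve is a knight.
- Eve (knight) says "Sam tells the truth" - this is TRUE because Sam is a knight.
- Sam (knight) says "Exactly 2 of us are knights" - this is TRUE because there are 2 knights.
- Wendy (knave) says "Sam is a knave" - this is FALSE (a lie) because Sam is a knight.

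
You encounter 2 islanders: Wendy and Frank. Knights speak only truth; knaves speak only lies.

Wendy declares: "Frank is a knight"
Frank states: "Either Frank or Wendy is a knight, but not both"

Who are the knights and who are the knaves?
Wendy is a knave.
Frank is a knave.

Verification:
- Wendy (knave) says "Frank is a knight" - this is FALSE (a lie) because Frank is a knave.
- Frank (knave) says "Either Frank or Wendy is a knight, but not both" - this is FALSE (a lie) because Frank is a knave and Wendy is a knave.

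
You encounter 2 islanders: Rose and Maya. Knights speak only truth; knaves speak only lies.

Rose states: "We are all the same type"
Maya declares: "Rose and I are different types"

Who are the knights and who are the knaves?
Rose is a knave.
Maya is a knight.

Verification:
- Rose (knave) says "We are all the same type" - this is FALSE (a lie) because Maya is a knight and Rose is a knave.
- Maya (knight) says "Rose and I are different types" - this is TRUE because Maya is a knight and Rose is a knave.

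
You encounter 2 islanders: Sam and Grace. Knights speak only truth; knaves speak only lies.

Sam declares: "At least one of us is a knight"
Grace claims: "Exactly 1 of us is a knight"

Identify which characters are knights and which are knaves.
Sam is a knave.
Grace is a knave.

Verification:
- Sam (knave) says "At least one of us is a knight" - this is FALSE (a lie) because no one is a knight.
- Grace (knave) says "Exactly 1 of us is a knight" - this is FALSE (a lie) because there are 0 knights.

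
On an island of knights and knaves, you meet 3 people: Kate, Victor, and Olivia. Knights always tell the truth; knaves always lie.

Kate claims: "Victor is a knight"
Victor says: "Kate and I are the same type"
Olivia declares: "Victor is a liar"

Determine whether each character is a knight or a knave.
Kate is a knight.
Victor is a knight.
Olivia is a knave.

Verification:
- Kate (knight) says "Victor is a knight" - this is TRUE because Victor is a knight.
- Victor (knight) says "Kate and I are the same type" - this is TRUE because Victor is a knight and Kate is a knight.
- Olivia (knave) says "Victor is a liar" - this is FALSE (a lie) because Victor is a knight.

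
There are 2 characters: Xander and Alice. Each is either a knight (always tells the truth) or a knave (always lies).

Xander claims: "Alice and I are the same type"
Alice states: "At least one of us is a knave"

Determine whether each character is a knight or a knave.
Xander is a knave.
Alice is a knight.

Verification:
- Xander (knave) says "Alice and I are the same type" - this is FALSE (a lie) because Xander is a knave and Alice is a knight.
- Alice (knight) says "At least one of us is a knave" - this is TRUE because Xander is a knave.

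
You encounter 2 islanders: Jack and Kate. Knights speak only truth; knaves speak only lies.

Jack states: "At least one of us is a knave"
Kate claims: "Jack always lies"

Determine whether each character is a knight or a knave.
Jack is a knight.
Kate is a knave.

Verification:
- Jack (knight) says "At least one of us is a knave" - this is TRUE because Kate is a knave.
- Kate (knave) says "Jack always lies" - this is FALSE (a lie) because Jack is a knight.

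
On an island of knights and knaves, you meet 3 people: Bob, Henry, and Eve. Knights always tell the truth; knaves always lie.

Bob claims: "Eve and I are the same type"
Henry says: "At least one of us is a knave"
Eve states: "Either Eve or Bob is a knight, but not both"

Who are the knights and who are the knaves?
Bob is a knave.
Henry is a knight.
Eve is a knight.

Verification:
- Bob (knave) says "Eve and I are the same type" - this is FALSE (a lie) because Bob is a knave and Eve is a knight.
- Henry (knight) says "At least one of us is a knave" - this is TRUE because Bob is a knave.
- Eve (knight) says "Either Eve or Bob is a knight, but not both" - this is TRUE because Eve is a knight and Bob is a knave.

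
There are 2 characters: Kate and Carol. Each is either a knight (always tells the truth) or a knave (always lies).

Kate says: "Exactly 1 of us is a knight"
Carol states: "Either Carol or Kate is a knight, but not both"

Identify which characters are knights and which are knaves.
Kate is a knave.
Carol is a knave.

Verification:
- Kate (knave) says "Exactly 1 of us is a knight" - this is FALSE (a lie) because there are 0 knights.
- Carol (knave) says "Either Carol or Kate is a knight, but not both" - this is FALSE (a lie) because Carol is a knave and Kate is a knave.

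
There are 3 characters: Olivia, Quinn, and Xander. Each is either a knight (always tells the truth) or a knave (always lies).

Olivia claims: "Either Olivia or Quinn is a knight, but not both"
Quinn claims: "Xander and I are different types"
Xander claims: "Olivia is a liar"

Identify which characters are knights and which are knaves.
Olivia is a knight.
Quinn is a knave.
Xander is a knave.

Verification:
- Olivia (knight) says "Either Olivia or Quinn is a knight, but not both" - this is TRUE because Olivia is a knight and Quinn is a knave.
- Quinn (knave) says "Xander and I are different types" - this is FALSE (a lie) because Quinn is a knave and Xander is a knave.
- Xander (knave) says "Olivia is a liar" - this is FALSE (a lie) because Olivia is a knight.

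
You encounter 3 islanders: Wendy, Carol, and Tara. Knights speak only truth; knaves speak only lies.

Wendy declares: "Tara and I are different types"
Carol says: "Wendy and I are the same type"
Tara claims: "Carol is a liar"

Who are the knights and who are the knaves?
Wendy is a knight.
Carol is a knight.
Tara is a knave.

Verification:
- Wendy (knight) says "Tara and I are different types" - this is TRUE because Wendy is a knight and Tara is a knave.
- Carol (knight) says "Wendy and I are the same type" - this is TRUE because Carol is a knight and Wendy is a knight.
- Tara (knave) says "Carol is a liar" - this is FALSE (a lie) because Carol is a knight.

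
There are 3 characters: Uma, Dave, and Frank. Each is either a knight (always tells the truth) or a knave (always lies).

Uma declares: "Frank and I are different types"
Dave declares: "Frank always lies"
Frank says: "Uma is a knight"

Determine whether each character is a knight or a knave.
Uma is a knave.
Dave is a knight.
Frank is a knave.

Verification:
- Uma (knave) says "Frank and I are different types" - this is FALSE (a lie) because Uma is a knave and Frank is a knave.
- Dave (knight) says "Frank always lies" - this is TRUE because Frank is a knave.
- Frank (knave) says "Uma is a knight" - this is FALSE (a lie) because Uma is a knave.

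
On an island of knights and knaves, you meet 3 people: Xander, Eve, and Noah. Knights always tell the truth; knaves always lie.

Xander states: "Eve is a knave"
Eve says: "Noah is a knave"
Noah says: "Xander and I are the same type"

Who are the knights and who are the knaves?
Xander is a knight.
Eve is a knave.
Noah is a knight.

Verification:
- Xander (knight) says "Eve is a knave" - this is TRUE because Eve is a knave.
- Eve (knave) says "Noah is a knave" - this is FALSE (a lie) because Noah is a knight.
- Noah (knight) says "Xander and I are the same type" - this is TRUE because Noah is a knight and Xander is a knight.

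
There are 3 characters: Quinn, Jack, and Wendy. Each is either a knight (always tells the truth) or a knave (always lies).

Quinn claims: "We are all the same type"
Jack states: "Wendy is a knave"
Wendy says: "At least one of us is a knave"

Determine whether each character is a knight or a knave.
Quinn is a knave.
Jack is a knave.
Wendy is a knight.

Verification:
- Quinn (knave) says "We are all the same type" - this is FALSE (a lie) because Wendy is a knight and Quinn and Jack are knaves.
- Jack (knave) says "Wendy is a knave" - this is FALSE (a lie) because Wendy is a knight.
- Wendy (knight) says "At least one of us is a knave" - this is TRUE because Quinn and Jack are knaves.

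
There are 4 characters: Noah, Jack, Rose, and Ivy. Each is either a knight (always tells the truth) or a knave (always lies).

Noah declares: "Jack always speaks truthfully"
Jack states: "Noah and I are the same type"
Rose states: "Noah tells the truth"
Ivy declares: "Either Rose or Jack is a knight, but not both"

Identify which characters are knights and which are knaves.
Noah is a knight.
Jack is a knight.
Rose is a knight.
Ivy is a knave.

Verification:
- Noah (knight) says "Jack always speaks truthfully" - this is TRUE because Jack is a knight.
- Jack (knight) says "Noah and I are the same type" - this is TRUE because Jack is a knight and Noah is a knight.
- Rose (knight) says "Noah tells the truth" - this is TRUE because Noah is a knight.
- Ivy (knave) says "Either Rose or Jack is a knight, but not both" - this is FALSE (a lie) because Rose is a knight and Jack is a knight.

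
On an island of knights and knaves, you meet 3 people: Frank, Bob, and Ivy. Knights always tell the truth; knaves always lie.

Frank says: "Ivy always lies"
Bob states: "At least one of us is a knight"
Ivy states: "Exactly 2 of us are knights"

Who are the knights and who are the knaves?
Frank is a knave.
Bob is a knight.
Ivy is a knight.

Verification:
- Frank (knave) says "Ivy always lies" - this is FALSE (a lie) because Ivy is a knight.
- Bob (knight) says "At least one of us is a knight" - this is TRUE because Bob and Ivy are knights.
- Ivy (knight) says "Exactly 2 of us are knights" - this is TRUE because there are 2 knights.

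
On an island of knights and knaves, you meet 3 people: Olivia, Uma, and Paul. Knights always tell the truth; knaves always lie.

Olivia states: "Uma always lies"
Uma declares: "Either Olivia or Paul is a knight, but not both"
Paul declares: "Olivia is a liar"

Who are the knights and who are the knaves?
Olivia is a knave.
Uma is a knight.
Paul is a knight.

Verification:
- Olivia (knave) says "Uma always lies" - this is FALSE (a lie) because Uma is a knight.
- Uma (knight) says "Either Olivia or Paul is a knight, but not both" - this is TRUE because Olivia is a knave and Paul is a knight.
- Paul (knight) says "Olivia is a liar" - this is TRUE because Olivia is a knave.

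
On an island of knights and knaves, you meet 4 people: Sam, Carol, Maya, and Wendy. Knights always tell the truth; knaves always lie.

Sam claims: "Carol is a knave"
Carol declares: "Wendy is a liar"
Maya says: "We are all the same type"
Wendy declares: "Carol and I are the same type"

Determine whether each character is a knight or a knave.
Sam is a knave.
Carol is a knight.
Maya is a knave.
Wendy is a knave.

Verification:
- Sam (knave) says "Carol is a knave" - this is FALSE (a lie) because Carol is a knight.
- Carol (knight) says "Wendy is a liar" - this is TRUE because Wendy is a knave.
- Maya (knave) says "We are all the same type" - this is FALSE (a lie) because Carol is a knight and Sam, Maya, and Wendy are knaves.
- Wendy (knave) says "Carol and I are the same type" - this is FALSE (a lie) because Wendy is a knave and Carol is a knight.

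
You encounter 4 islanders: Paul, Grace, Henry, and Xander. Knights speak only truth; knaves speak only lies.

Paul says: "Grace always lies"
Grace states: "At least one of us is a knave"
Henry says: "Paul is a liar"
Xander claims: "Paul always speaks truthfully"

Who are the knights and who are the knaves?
Paul is a knave.
Grace is a knight.
Henry is a knight.
Xander is a knave.

Verification:
- Paul (knave) says "Grace always lies" - this is FALSE (a lie) because Grace is a knight.
- Grace (knight) says "At least one of us is a knave" - this is TRUE because Paul and Xander are knaves.
- Henry (knight) says "Paul is a liar" - this is TRUE because Paul is a knave.
- Xander (knave) says "Paul always speaks truthfully" - this is FALSE (a lie) because Paul is a knave.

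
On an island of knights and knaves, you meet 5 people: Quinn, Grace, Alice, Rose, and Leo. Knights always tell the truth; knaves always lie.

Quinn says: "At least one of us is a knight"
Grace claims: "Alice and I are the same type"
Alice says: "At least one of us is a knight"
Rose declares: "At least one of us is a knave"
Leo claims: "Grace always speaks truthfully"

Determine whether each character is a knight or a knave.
Quinn is a knight.
Grace is a knave.
Alice is a knight.
Rose is a knight.
Leo is a knave.

Verification:
- Quinn (knight) says "At least one of us is a knight" - this is TRUE because Quinn, Alice, and Rose are knights.
- Grace (knave) says "Alice and I are the same type" - this is FALSE (a lie) because Grace is a knave and Alice is a knight.
- Alice (knight) says "At least one of us is a knight" - this is TRUE because Quinn, Alice, and Rose are knights.
- Rose (knight) says "At least one of us is a knave" - this is TRUE because Grace and Leo are knaves.
- Leo (knave) says "Grace always speaks truthfully" - this is FALSE (a lie) because Grace is a knave.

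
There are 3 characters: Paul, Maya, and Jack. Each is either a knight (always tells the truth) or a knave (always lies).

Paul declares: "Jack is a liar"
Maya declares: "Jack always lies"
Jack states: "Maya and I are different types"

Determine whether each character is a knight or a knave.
Paul is a knave.
Maya is a knave.
Jack is a knight.

Verification:
- Paul (knave) says "Jack is a liar" - this is FALSE (a lie) because Jack is a knight.
- Maya (knave) says "Jack always lies" - this is FALSE (a lie) because Jack is a knight.
- Jack (knight) says "Maya and I are different types" - this is TRUE because Jack is a knight and Maya is a knave.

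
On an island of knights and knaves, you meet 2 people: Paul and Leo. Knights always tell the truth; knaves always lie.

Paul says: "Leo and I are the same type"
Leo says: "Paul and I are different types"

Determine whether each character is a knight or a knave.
Paul is a knave.
Leo is a knight.

Verification:
- Paul (knave) says "Leo and I are the same type" - this is FALSE (a lie) because Paul is a knave and Leo is a knight.
- Leo (knight) says "Paul and I are different types" - this is TRUE because Leo is a knight and Paul is a knave.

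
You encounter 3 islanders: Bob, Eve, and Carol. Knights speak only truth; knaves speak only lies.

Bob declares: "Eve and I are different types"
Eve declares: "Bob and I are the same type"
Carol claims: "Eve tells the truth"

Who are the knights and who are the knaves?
Bob is a knight.
Eve is a knave.
Carol is a knave.

Verification:
- Bob (knight) says "Eve and I are different types" - this is TRUE because Bob is a knight and Eve is a knave.
- Eve (knave) says "Bob and I are the same type" - this is FALSE (a lie) because Eve is a knave and Bob is a knight.
- Carol (knave) says "Eve tells the truth" - this is FALSE (a lie) because Eve is a knave.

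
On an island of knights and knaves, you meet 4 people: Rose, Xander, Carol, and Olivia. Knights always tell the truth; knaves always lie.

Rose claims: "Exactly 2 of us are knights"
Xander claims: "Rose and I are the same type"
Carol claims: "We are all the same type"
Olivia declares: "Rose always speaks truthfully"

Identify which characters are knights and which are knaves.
Rose is a knight.
Xander is a knave.
Carol is a knave.
Olivia is a knight.

Verification:
- Rose (knight) says "Exactly 2 of us are knights" - this is TRUE because there are 2 knights.
- Xander (knave) says "Rose and I are the same type" - this is FALSE (a lie) because Xander is a knave and Rose is a knight.
- Carol (knave) says "We are all the same type" - this is FALSE (a lie) because Rose and Olivia are knights and Xander and Carol are knaves.
- Olivia (knight) says "Rose always speaks truthfully" - this is TRUE because Rose is a knight.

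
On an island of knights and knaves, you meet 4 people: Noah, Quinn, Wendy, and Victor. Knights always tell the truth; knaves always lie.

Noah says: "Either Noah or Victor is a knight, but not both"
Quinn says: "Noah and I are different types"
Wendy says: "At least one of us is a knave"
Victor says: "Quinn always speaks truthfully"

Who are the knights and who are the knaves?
Noah is a knave.
Quinn is a knave.
Wendy is a knight.
Victor is a knave.

Verification:
- Noah (knave) says "Either Noah or Victor is a knight, but not both" - this is FALSE (a lie) because Noah is a knave and Victor is a knave.
- Quinn (knave) says "Noah and I are different types" - this is FALSE (a lie) because Quinn is a knave and Noah is a knave.
- Wendy (knight) says "At least one of us is a knave" - this is TRUE because Noah, Quinn, and Victor are knaves.
- Victor (knave) says "Quinn always speaks truthfully" - this is FALSE (a lie) because Quinn is a knave.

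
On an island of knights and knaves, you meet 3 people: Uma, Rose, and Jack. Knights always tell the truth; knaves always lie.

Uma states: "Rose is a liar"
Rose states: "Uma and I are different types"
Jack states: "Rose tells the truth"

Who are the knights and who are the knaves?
Uma is a knave.
Rose is a knight.
Jack is a knight.

Verification:
- Uma (knave) says "Rose is a liar" - this is FALSE (a lie) because Rose is a knight.
- Rose (knight) says "Uma and I are different types" - this is TRUE because Rose is a knight and Uma is a knave.
- Jack (knight) says "Rose tells the truth" - this is TRUE because Rose is a knight.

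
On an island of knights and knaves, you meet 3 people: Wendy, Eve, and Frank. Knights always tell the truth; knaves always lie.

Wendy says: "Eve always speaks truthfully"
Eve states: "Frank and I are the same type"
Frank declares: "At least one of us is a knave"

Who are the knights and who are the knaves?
Wendy is a knave.
Eve is a knave.
Frank is a knight.

Verification:
- Wendy (knave) says "Eve always speaks truthfully" - this is FALSE (a lie) because Eve is a knave.
- Eve (knave) says "Frank and I are the same type" - this is FALSE (a lie) because Eve is a knave and Frank is a knight.
- Frank (knight) says "At least one of us is a knave" - this is TRUE because Wendy and Eve are knaves.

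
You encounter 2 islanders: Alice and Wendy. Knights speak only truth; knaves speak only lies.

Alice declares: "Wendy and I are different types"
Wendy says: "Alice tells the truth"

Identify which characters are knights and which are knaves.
Alice is a knave.
Wendy is a knave.

Verification:
- Alice (knave) says "Wendy and I are different types" - this is FALSE (a lie) because Alice is a knave and Wendy is a knave.
- Wendy (knave) says "Alice tells the truth" - this is FALSE (a lie) because Alice is a knave.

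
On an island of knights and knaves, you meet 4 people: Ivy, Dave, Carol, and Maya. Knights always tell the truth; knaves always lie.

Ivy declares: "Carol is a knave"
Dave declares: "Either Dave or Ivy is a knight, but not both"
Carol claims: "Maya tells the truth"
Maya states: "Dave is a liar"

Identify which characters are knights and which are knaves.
Ivy is a knave.
Dave is a knave.
Carol is a knight.
Maya is a knight.

Verification:
- Ivy (knave) says "Carol is a knave" - this is FALSE (a lie) because Carol is a knight.
- Dave (knave) says "Either Dave or Ivy is a knight, but not both" - this is FALSE (a lie) because Dave is a knave and Ivy is a knave.
- Carol (knight) says "Maya tells the truth" - this is TRUE because Maya is a knight.
- Maya (knight) says "Dave is a liar" - this is TRUE because Dave is a knave.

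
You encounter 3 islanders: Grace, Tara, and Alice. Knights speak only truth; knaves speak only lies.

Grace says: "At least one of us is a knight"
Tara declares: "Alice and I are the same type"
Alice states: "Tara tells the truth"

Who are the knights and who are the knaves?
Grace is a knight.
Tara is a knight.
Alice is a knight.

Verification:
- Grace (knight) says "At least one of us is a knight" - this is TRUE because Grace, Tara, and Alice are knights.
- Tara (knight) says "Alice and I are the same type" - this is TRUE because Tara is a knight and Alice is a knight.
- Alice (knight) says "Tara tells the truth" - this is TRUE because Tara is a knight.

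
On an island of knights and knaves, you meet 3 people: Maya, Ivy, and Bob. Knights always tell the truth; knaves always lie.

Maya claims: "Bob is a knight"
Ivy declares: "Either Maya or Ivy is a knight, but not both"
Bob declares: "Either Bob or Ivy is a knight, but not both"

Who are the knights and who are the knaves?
Maya is a knave.
Ivy is a knave.
Bob is a knave.

Verification:
- Maya (knave) says "Bob is a knight" - this is FALSE (a lie) because Bob is a knave.
- Ivy (knave) says "Either Maya or Ivy is a knight, but not both" - this is FALSE (a lie) because Maya is a knave and Ivy is a knave.
- Bob (knave) says "Either Bob or Ivy is a knight, but not both" - this is FALSE (a lie) because Bob is a knave and Ivy is a knave.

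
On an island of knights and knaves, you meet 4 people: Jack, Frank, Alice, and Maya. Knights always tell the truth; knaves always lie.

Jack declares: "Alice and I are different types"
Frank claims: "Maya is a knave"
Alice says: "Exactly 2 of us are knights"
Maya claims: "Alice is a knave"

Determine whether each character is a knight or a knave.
Jack is a knave.
Frank is a knave.
Alice is a knave.
Maya is a knight.

Verification:
- Jack (knave) says "Alice and I are different types" - this is FALSE (a lie) because Jack is a knave and Alice is a knave.
- Frank (knave) says "Maya is a knave" - this is FALSE (a lie) because Maya is a knight.
- Alice (knave) says "Exactly 2 of us are knights" - this is FALSE (a lie) because there are 1 knights.
- Maya (knight) says "Alice is a knave" - this is TRUE because Alice is a knave.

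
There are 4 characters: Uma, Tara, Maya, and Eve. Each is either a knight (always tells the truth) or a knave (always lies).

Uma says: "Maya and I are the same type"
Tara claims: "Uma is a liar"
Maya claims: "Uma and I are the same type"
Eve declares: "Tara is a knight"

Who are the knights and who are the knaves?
Uma is a knight.
Tara is a knave.
Maya is a knight.
Eve is a knave.

Verification:
- Uma (knight) says "Maya and I are the same type" - this is TRUE because Uma is a knight and Maya is a knight.
- Tara (knave) says "Uma is a liar" - this is FALSE (a lie) because Uma is a knight.
- Maya (knight) says "Uma and I are the same type" - this is TRUE because Maya is a knight and Uma is a knight.
- Eve (knave) says "Tara is a knight" - this is FALSE (a lie) because Tara is a knave.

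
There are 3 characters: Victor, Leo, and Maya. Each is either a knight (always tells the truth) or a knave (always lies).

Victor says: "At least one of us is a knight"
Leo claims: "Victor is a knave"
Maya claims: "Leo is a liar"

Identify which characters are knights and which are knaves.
Victor is a knight.
Leo is a knave.
Maya is a knight.

Verification:
- Victor (knight) says "At least one of us is a knight" - this is TRUE because Victor and Maya are knights.
- Leo (knave) says "Victor is a knave" - this is FALSE (a lie) because Victor is a knight.
- Maya (knight) says "Leo is a liar" - this is TRUE because Leo is a knave.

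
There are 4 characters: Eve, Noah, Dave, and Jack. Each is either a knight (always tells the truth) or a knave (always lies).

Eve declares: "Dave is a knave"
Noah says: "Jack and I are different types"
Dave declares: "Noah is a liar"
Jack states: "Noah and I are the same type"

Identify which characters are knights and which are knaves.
Eve is a knight.
Noah is a knight.
Dave is a knave.
Jack is a knave.

Verification:
- Eve (knight) says "Dave is a knave" - this is TRUE because Dave is a knave.
- Noah (knight) says "Jack and I are different types" - this is TRUE because Noah is a knight and Jack is a knave.
- Dave (knave) says "Noah is a liar" - this is FALSE (a lie) because Noah is a knight.
- Jack (knave) says "Noah and I are the same type" - this is FALSE (a lie) because Jack is a knave and Noah is a knight.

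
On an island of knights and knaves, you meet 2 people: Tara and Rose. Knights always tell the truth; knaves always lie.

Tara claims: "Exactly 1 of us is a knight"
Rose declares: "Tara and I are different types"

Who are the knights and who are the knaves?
Tara is a knave.
Rose is a knave.

Verification:
- Tara (knave) says "Exactly 1 of us is a knight" - this is FALSE (a lie) because there are 0 knights.
- Rose (knave) says "Tara and I are different types" - this is FALSE (a lie) because Rose is a knave and Tara is a knave.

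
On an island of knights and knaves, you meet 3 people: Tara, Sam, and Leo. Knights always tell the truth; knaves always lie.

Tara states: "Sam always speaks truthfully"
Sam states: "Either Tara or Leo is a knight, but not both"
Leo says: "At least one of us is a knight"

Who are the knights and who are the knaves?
Tara is a knave.
Sam is a knave.
Leo is a knave.

Verification:
- Tara (knave) says "Sam always speaks truthfully" - this is FALSE (a lie) because Sam is a knave.
- Sam (knave) says "Either Tara or Leo is a knight, but not both" - this is FALSE (a lie) because Tara is a knave and Leo is a knave.
- Leo (knave) says "At least one of us is a knight" - this is FALSE (a lie) because no one is a knight.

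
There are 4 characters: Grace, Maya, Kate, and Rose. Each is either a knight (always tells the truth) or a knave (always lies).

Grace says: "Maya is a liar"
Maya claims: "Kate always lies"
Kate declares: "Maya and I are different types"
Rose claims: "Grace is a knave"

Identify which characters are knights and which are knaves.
Grace is a knight.
Maya is a knave.
Kate is a knight.
Rose is a knave.

Verification:
- Grace (knight) says "Maya is a liar" - this is TRUE because Maya is a knave.
- Maya (knave) says "Kate always lies" - this is FALSE (a lie) because Kate is a knight.
- Kate (knight) says "Maya and I are different types" - this is TRUE because Kate is a knight and Maya is a knave.
- Rose (knave) says "Grace is a knave" - this is FALSE (a lie) because Grace is a knight.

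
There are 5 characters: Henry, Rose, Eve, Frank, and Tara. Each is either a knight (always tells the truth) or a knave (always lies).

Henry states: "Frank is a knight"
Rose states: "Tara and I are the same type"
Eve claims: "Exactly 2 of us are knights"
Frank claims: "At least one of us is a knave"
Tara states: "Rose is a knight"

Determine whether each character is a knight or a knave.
Henry is a knight.
Rose is a knight.
Eve is a knave.
Frank is a knight.
Tara is a knight.

Verification:
- Henry (knight) says "Frank is a knight" - this is TRUE because Frank is a knight.
- Rose (knight) says "Tara and I are the same type" - this is TRUE because Rose is a knight and Tara is a knight.
- Eve (knave) says "Exactly 2 of us are knights" - this is FALSE (a lie) because there are 4 knights.
- Frank (knight) says "At least one of us is a knave" - this is TRUE because Eve is a knave.
- Tara (knight) says "Rose is a knight" - this is TRUE because Rose is a knight.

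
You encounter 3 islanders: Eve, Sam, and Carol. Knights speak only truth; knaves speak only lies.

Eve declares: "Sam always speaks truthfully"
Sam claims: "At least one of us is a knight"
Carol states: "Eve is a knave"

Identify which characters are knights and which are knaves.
Eve is a knight.
Sam is a knight.
Carol is a knave.

Verification:
- Eve (knight) says "Sam always speaks truthfully" - this is TRUE because Sam is a knight.
- Sam (knight) says "At least one of us is a knight" - this is TRUE because Eve and Sam are knights.
- Carol (knave) says "Eve is a knave" - this is FALSE (a lie) because Eve is a knight.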